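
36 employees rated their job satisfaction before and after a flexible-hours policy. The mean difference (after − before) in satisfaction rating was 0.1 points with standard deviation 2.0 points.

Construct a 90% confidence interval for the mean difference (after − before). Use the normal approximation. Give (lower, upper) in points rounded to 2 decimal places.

This is a matched-pairs design, so SE = s_d/√n = 2.0/√36 = 0.3333.
Margin = 1.645 × 0.3333 = 0.5483; the interval is 0.1 ± 0.5483 = (-0.45, 0.65).

(-0.45, 0.65)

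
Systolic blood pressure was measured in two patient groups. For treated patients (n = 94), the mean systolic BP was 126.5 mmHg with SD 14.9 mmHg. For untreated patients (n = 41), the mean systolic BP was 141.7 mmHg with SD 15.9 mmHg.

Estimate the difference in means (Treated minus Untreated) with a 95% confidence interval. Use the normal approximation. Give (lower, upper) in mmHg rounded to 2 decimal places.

SE₁ = s₁/√n₁ = 14.9/√94 = 1.5368; SE₂ = 15.9/√41 = 2.4832.
Independent samples, unequal variances: SE_diff = √(SE₁² + SE₂²) = √(2.36175424 + 6.16628224) = 2.9203.
z* = 1.960, so margin of error = 1.960 × 2.9203 = 5.7238.
Difference in means = 126.5 − 141.7 = -15.2000.
-15.2000 ± 5.7238 → (-20.92, -9.48).

(-20.92, -9.48)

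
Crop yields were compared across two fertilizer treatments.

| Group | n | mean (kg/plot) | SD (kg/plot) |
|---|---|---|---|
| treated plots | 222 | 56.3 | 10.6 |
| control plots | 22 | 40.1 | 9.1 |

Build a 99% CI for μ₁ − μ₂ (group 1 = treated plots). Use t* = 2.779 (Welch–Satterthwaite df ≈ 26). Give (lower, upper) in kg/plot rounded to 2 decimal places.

(10.46, 21.94)

Standard errors of each mean: 10.6/√222 = 0.7114 and 9.1/√22 = 1.9401.
SE(x̄₁ − x̄₂) = √(0.7114² + 1.9401²) = 2.0664 for independent samples with unequal variances.
With t* = 2.779, the margin is 2.779 × 2.0664 = 5.7425.
x̄₁ − x̄₂ = 56.3 − 40.1 = 16.2000; the interval is 16.2000 ± 5.7425 = (10.46, 21.94).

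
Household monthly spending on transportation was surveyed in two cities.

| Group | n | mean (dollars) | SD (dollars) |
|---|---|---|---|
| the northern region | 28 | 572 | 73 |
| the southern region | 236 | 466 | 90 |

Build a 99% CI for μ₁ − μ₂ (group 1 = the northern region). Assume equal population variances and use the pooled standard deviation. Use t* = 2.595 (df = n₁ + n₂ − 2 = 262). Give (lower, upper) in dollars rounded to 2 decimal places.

(60.15, 151.85)

s_p = √[((n₁−1)s₁² + (n₂−1)s₂²)/(n₁+n₂−2)] = √[(27·73² + 235·90²)/262] = 88.3993.
SE = 88.3993·√(1/28 + 1/236) = 17.6692.
With t* = 2.595, margin = 2.595 × 17.6692 = 45.8516.
x̄₁ − x̄₂ = 572 − 466 = 106.0000; interval 106.0000 ± 45.8516 = (60.15, 151.85).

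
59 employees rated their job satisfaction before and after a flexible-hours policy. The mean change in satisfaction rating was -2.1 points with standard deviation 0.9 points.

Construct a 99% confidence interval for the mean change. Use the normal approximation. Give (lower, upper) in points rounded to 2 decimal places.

This is a matched-pairs design, so SE = s_d/√n = 0.9/√59 = 0.1172.
Margin = 2.576 × 0.1172 = 0.3019; the interval is -2.1 ± 0.3019 = (-2.40, -1.80).

(-2.40, -1.80)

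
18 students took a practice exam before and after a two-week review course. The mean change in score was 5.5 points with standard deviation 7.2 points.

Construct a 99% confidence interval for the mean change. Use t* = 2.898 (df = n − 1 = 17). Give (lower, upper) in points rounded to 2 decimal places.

Paired design: SE = s_d/√n = 7.2/√18 = 1.6971.
t* = 2.898; margin of error = 2.898 × 1.6971 = 4.9182.
5.5 ± 4.9182 → (0.58, 10.42).

(0.58, 10.42)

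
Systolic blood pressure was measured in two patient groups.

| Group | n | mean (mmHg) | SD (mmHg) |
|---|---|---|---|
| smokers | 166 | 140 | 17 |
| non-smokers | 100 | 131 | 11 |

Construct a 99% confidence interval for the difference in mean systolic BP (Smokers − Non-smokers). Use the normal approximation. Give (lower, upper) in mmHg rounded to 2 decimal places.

(4.57, 13.43)

Standard errors of each mean: 17/√166 = 1.3195 and 11/√100 = 1.1000.
SE(x̄₁ − x̄₂) = √(1.3195² + 1.1000²) = 1.7179 for independent samples with unequal variances.
With z* = 2.576, the margin is 2.576 × 1.7179 = 4.4253.
x̄₁ − x̄₂ = 140 − 131 = 9.0000; the interval is 9.0000 ± 4.4253 = (4.57, 13.43).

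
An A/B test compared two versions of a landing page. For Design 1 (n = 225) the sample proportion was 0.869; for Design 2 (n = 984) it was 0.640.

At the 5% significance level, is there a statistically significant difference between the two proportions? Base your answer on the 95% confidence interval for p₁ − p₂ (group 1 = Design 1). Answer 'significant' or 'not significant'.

significant

SE₁ = √(p̂₁(1−p̂₁)/n₁) = √(0.8690·0.1310/225) = 0.02249; SE₂ = √(0.6400·0.3600/984) = 0.01530.
Independent samples: SE of the difference = √(SE₁² + SE₂²) = √(0.0005058001 + 0.00023409) = 0.02720.
z* for 95% confidence is 1.960, so the margin of error is 1.960 × 0.02720 = 0.05331.
Point estimate p̂₁ − p̂₂ = 0.8690 − 0.6400 = 0.2290.
0.2290 ± 0.05331 → (0.17569, 0.28231).
The interval (0.17569, 0.28231) does not contain 0, so the difference is significant.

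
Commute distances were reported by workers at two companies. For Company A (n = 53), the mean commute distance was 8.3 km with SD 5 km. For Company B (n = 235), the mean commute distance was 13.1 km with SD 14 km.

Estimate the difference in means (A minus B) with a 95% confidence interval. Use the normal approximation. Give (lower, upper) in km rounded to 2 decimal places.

(-7.04, -2.56)

SE₁ = s₁/√n₁ = 5/√53 = 0.6868; SE₂ = 14/√235 = 0.9133.
Independent samples, unequal variances: SE_diff = √(SE₁² + SE₂²) = √(0.47169424 + 0.83411689) = 1.1427.
z* = 1.960, so margin of error = 1.960 × 1.1427 = 2.2397.
Difference in means = 8.3 − 13.1 = -4.8000.
-4.8000 ± 2.2397 → (-7.04, -2.56).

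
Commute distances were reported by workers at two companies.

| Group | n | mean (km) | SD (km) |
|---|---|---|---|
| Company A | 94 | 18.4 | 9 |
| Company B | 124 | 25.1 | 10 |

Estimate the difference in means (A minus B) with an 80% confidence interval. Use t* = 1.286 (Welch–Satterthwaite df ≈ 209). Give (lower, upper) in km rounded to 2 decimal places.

Standard errors of each mean: 9/√94 = 0.9283 and 10/√124 = 0.8980.
SE(x̄₁ − x̄₂) = √(0.9283² + 0.8980²) = 1.2916 for independent samples with unequal variances.
With t* = 1.286, the margin is 1.286 × 1.2916 = 1.6610.
x̄₁ − x̄₂ = 18.4 − 25.1 = -6.7000; the interval is -6.7000 ± 1.6610 = (-8.36, -5.04).

(-8.36, -5.04)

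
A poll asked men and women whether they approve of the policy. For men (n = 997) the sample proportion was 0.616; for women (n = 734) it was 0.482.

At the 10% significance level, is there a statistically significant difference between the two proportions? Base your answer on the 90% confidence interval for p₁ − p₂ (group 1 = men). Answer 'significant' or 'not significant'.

SE₁ = √(p̂₁(1−p̂₁)/n₁) = √(0.6160·0.3840/997) = 0.01540; SE₂ = √(0.4820·0.5180/734) = 0.01844.
Independent samples: SE of the difference = √(SE₁² + SE₂²) = √(0.00023716 + 0.0003400336) = 0.02402.
z* for 90% confidence is 1.645, so the margin of error is 1.645 × 0.02402 = 0.03951.
Point estimate p̂₁ − p̂₂ = 0.6160 − 0.4820 = 0.1340.
0.1340 ± 0.03951 → (0.09449, 0.17351).
The interval (0.09449, 0.17351) does not contain 0, so the difference is significant.

significant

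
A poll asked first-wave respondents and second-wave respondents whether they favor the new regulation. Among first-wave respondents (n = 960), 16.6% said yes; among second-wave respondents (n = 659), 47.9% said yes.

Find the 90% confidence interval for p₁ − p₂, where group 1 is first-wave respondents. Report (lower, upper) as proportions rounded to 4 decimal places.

(-0.3506, -0.2754)

Each SE is √(p̂(1−p̂)/n): √(0.1660·0.8340/960) = 0.01201 and √(0.4790·0.5210/659) = 0.01946.
SE(p̂₁ − p̂₂) = √(SE₁² + SE₂²) = √(0.0001442401 + 0.0003786916) = 0.02287, since the two samples are independent.
At 90% confidence z* = 1.645; margin = 1.645 × 0.02287 = 0.03762.
The difference is 0.1660 − 0.4790 = -0.3130, so the interval is -0.3130 ± 0.03762 = (-0.3506, -0.2754).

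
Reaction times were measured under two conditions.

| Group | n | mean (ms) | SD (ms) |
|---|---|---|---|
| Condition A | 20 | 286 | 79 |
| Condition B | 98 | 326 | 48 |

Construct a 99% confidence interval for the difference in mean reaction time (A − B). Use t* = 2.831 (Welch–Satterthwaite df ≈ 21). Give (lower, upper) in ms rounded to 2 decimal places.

Standard errors of each mean: 79/√20 = 17.6649 and 48/√98 = 4.8487.
SE(x̄₁ − x̄₂) = √(17.6649² + 4.8487²) = 18.3183 for independent samples with unequal variances.
With t* = 2.831, the margin is 2.831 × 18.3183 = 51.8591.
x̄₁ − x̄₂ = 286 − 326 = -40.0000; the interval is -40.0000 ± 51.8591 = (-91.86, 11.86).

(-91.86, 11.86)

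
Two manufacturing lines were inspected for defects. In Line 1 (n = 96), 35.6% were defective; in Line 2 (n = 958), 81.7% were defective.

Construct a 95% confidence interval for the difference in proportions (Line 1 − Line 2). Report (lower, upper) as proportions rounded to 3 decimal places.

Each SE is √(p̂(1−p̂)/n): √(0.3560·0.6440/96) = 0.04887 and √(0.8170·0.1830/958) = 0.01249.
SE(p̂₁ − p̂₂) = √(SE₁² + SE₂²) = √(0.0023882769 + 0.0001560001) = 0.05044, since the two samples are independent.
At 95% confidence z* = 1.960; margin = 1.960 × 0.05044 = 0.09886.
The difference is 0.3560 − 0.8170 = -0.4610, so the interval is -0.4610 ± 0.09886 = (-0.560, -0.362).

(-0.560, -0.362)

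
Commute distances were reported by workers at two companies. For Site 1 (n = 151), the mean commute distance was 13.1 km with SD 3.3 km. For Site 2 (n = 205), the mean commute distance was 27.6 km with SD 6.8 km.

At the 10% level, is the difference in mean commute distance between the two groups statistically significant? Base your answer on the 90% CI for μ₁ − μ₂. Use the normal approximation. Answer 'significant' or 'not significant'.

significant

Standard errors of each mean: 3.3/√151 = 0.2686 and 6.8/√205 = 0.4749.
SE(x̄₁ − x̄₂) = √(0.2686² + 0.4749²) = 0.5456 for independent samples with unequal variances.
With z* = 1.645, the margin is 1.645 × 0.5456 = 0.8975.
x̄₁ − x̄₂ = 13.1 − 27.6 = -14.5000; the interval is -14.5000 ± 0.8975 = (-15.3975, -13.6025).
The interval (-15.3975, -13.6025) does not contain 0, so the difference is significant.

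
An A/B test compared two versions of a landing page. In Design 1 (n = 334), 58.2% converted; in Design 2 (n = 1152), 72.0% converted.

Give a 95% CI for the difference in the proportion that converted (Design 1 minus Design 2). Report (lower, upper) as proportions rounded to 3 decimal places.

The two standard errors are √(0.5820×0.4180/334) = 0.02699 and √(0.7200×0.2800/1152) = 0.01323.
Because the samples are independent, SE_diff = √(0.02699² + 0.01323²) = 0.03006.
Using z* = 1.960 for 95%, ME = 1.960 × 0.03006 = 0.05892.
p̂₁ − p̂₂ = -0.1380; interval -0.1380 ± 0.05892 gives (-0.197, -0.079).

(-0.197, -0.079)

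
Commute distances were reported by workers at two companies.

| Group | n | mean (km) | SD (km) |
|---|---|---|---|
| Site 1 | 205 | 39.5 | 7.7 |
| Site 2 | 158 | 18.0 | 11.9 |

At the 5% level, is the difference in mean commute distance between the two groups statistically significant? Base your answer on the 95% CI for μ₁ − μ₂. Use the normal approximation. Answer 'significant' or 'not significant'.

SE₁ = s₁/√n₁ = 7.7/√205 = 0.5378; SE₂ = 11.9/√158 = 0.9467.
Independent samples, unequal variances: SE_diff = √(SE₁² + SE₂²) = √(0.28922884 + 0.89624089) = 1.0888.
z* = 1.960, so margin of error = 1.960 × 1.0888 = 2.1340.
Difference in means = 39.5 − 18.0 = 21.5000.
21.5000 ± 2.1340 → (19.3660, 23.6340).
The interval (19.3660, 23.6340) does not contain 0, so the difference is significant.

significant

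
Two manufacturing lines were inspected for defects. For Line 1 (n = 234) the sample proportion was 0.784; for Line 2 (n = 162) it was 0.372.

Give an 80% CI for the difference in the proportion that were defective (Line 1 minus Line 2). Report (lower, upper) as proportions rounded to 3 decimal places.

The two standard errors are √(0.7840×0.2160/234) = 0.02690 and √(0.3720×0.6280/162) = 0.03797.
Because the samples are independent, SE_diff = √(0.02690² + 0.03797²) = 0.04653.
Using z* = 1.282 for 80%, ME = 1.282 × 0.04653 = 0.05965.
p̂₁ − p̂₂ = 0.4120; interval 0.4120 ± 0.05965 gives (0.352, 0.472).

(0.352, 0.472)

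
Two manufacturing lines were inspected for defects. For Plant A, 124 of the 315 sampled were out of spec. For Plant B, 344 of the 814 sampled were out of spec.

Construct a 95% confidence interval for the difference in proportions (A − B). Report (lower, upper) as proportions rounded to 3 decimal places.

First, p̂₁ = 124/315 = 0.3937; p̂₂ = 344/814 = 0.4226.
The two standard errors are √(0.3937×0.6063/315) = 0.02753 and √(0.4226×0.5774/814) = 0.01731.
Because the samples are independent, SE_diff = √(0.02753² + 0.01731²) = 0.03252.
Using z* = 1.960 for 95%, ME = 1.960 × 0.03252 = 0.06374.
p̂₁ − p̂₂ = -0.0289; interval -0.0289 ± 0.06374 gives (-0.093, 0.035).

(-0.093, 0.035)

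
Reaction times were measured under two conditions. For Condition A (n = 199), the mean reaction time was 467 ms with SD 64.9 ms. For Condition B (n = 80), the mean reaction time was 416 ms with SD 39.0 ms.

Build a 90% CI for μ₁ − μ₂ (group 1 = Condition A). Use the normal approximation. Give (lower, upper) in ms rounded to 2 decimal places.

(40.57, 61.43)

SE₁ = s₁/√n₁ = 64.9/√199 = 4.6006; SE₂ = 39.0/√80 = 4.3603.
Independent samples, unequal variances: SE_diff = √(SE₁² + SE₂²) = √(21.16552036 + 19.01221609) = 6.3386.
z* = 1.645, so margin of error = 1.645 × 6.3386 = 10.4270.
Difference in means = 467 − 416 = 51.0000.
51.0000 ± 10.4270 → (40.57, 61.43).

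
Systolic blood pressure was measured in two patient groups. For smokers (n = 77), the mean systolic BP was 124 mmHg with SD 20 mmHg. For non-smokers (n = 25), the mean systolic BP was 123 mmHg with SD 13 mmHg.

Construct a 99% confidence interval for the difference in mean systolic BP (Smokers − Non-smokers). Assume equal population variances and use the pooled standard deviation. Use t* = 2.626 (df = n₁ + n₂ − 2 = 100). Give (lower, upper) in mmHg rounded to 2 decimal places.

(-10.22, 12.22)

s_p = √[((n₁−1)s₁² + (n₂−1)s₂²)/(n₁+n₂−2)] = √[(76·20² + 24·13²)/100] = 18.5623.
SE = 18.5623·√(1/77 + 1/25) = 4.2728.
With t* = 2.626, margin = 2.626 × 4.2728 = 11.2204.
x̄₁ − x̄₂ = 124 − 123 = 1.0000; interval 1.0000 ± 11.2204 = (-10.22, 12.22).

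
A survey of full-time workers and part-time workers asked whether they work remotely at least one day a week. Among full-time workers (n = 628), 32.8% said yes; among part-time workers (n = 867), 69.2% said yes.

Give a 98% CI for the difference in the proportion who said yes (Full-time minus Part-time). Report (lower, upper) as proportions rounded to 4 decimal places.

(-0.4208, -0.3072)

SE₁ = √(p̂₁(1−p̂₁)/n₁) = √(0.3280·0.6720/628) = 0.01873; SE₂ = √(0.6920·0.3080/867) = 0.01568.
Independent samples: SE of the difference = √(SE₁² + SE₂²) = √(0.0003508129 + 0.0002458624) = 0.02443.
z* for 98% confidence is 2.326, so the margin of error is 2.326 × 0.02443 = 0.05682.
Point estimate p̂₁ − p̂₂ = 0.3280 − 0.6920 = -0.3640.
-0.3640 ± 0.05682 → (-0.4208, -0.3072).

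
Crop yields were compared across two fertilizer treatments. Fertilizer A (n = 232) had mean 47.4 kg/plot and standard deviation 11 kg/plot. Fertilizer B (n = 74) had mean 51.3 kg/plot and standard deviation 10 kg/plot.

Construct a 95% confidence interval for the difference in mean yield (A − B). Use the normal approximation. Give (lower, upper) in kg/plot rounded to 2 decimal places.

(-6.58, -1.22)

Per-group SEs: s₁/√n₁ = 11/√232 = 0.7222, s₂/√n₂ = 10/√74 = 1.1625.
Unpooled SE of the difference: √(0.52157284 + 1.35140625) = 1.3686.
Margin of error = z* · SE = 1.960 × 1.3686 = 2.6825.
x̄₁ − x̄₂ = 47.4 − 51.3 = -3.9000.
CI: -3.9000 ± 2.6825 = (-6.58, -1.22).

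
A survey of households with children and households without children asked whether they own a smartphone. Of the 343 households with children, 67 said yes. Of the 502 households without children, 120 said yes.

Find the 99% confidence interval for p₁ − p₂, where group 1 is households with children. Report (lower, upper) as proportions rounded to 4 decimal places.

Sample proportions: 67/343 = 0.1953, 120/502 = 0.2390.
Each SE is √(p̂(1−p̂)/n): √(0.1953·0.8047/343) = 0.02141 and √(0.2390·0.7610/502) = 0.01903.
SE(p̂₁ − p̂₂) = √(SE₁² + SE₂²) = √(0.0004583881 + 0.0003621409) = 0.02864, since the two samples are independent.
At 99% confidence z* = 2.576; margin = 2.576 × 0.02864 = 0.07378.
The difference is 0.1953 − 0.2390 = -0.0437, so the interval is -0.0437 ± 0.07378 = (-0.1175, 0.0301).

(-0.1175, 0.0301)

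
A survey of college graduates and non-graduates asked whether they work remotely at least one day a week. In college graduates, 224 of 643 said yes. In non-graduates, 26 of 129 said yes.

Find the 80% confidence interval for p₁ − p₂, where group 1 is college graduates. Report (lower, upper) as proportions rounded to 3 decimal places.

p̂₁ = 224/643 = 0.3484 and p̂₂ = 26/129 = 0.2016.
SE₁ = √(p̂₁(1−p̂₁)/n₁) = √(0.3484·0.6516/643) = 0.01879; SE₂ = √(0.2016·0.7984/129) = 0.03532.
Independent samples: SE of the difference = √(SE₁² + SE₂²) = √(0.0003530641 + 0.0012475024) = 0.04001.
z* for 80% confidence is 1.282, so the margin of error is 1.282 × 0.04001 = 0.05129.
Point estimate p̂₁ − p̂₂ = 0.3484 − 0.2016 = 0.1468.
0.1468 ± 0.05129 → (0.096, 0.198).

(0.096, 0.198)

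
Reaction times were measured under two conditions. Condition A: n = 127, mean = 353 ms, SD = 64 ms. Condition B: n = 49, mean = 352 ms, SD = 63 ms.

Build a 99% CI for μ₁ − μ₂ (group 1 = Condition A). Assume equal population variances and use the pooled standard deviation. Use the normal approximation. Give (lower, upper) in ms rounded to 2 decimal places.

s_p = √[((n₁−1)s₁² + (n₂−1)s₂²)/(n₁+n₂−2)] = √[(126·64² + 48·63²)/174] = 63.7257.
SE = 63.7257·√(1/127 + 1/49) = 10.7169.
With z* = 2.576, margin = 2.576 × 10.7169 = 27.6067.
x̄₁ − x̄₂ = 353 − 352 = 1.0000; interval 1.0000 ± 27.6067 = (-26.61, 28.61).

(-26.61, 28.61)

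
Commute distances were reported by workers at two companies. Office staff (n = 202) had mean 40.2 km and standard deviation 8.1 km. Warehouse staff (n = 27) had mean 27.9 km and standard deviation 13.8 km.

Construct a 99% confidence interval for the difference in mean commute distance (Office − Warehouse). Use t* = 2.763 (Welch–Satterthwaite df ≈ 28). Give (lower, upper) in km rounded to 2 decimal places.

Per-group SEs: s₁/√n₁ = 8.1/√202 = 0.5699, s₂/√n₂ = 13.8/√27 = 2.6558.
Unpooled SE of the difference: √(0.32478601 + 7.05327364) = 2.7163.
Margin of error = t* · SE = 2.763 × 2.7163 = 7.5051.
x̄₁ − x̄₂ = 40.2 − 27.9 = 12.3000.
CI: 12.3000 ± 7.5051 = (4.79, 19.81).

(4.79, 19.81)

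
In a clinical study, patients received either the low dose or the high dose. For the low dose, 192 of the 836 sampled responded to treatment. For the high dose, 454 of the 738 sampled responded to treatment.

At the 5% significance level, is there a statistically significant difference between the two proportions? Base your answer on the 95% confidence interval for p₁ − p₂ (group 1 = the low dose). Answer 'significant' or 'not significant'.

significant

Sample proportions: 192/836 = 0.2297, 454/738 = 0.6152.
Each SE is √(p̂(1−p̂)/n): √(0.2297·0.7703/836) = 0.01455 and √(0.6152·0.3848/738) = 0.01791.
SE(p̂₁ − p̂₂) = √(SE₁² + SE₂²) = √(0.0002117025 + 0.0003207681) = 0.02308, since the two samples are independent.
At 95% confidence z* = 1.960; margin = 1.960 × 0.02308 = 0.04524.
The difference is 0.2297 − 0.6152 = -0.3855, so the interval is -0.3855 ± 0.04524 = (-0.43074, -0.34026).
The interval (-0.43074, -0.34026) does not contain 0, so the difference is significant.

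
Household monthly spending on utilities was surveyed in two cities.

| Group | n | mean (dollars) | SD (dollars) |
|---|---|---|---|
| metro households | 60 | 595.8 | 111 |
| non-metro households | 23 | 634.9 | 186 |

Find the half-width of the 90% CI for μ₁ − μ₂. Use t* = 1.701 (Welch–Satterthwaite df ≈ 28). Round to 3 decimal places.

SE₁ = s₁/√n₁ = 111/√60 = 14.3300; SE₂ = 186/√23 = 38.7837.
Independent samples, unequal variances: SE_diff = √(SE₁² + SE₂²) = √(205.3489 + 1504.17538569) = 41.3464.
t* = 1.701, so margin of error = 1.701 × 41.3464 = 70.3302.

70.330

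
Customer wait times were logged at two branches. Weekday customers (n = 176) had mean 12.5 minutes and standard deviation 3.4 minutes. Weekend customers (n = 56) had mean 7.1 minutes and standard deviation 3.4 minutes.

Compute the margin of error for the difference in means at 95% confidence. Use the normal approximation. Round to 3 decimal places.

SE₁ = s₁/√n₁ = 3.4/√176 = 0.2563; SE₂ = 3.4/√56 = 0.4543.
Independent samples, unequal variances: SE_diff = √(SE₁² + SE₂²) = √(0.06568969 + 0.20638849) = 0.5216.
z* = 1.960, so margin of error = 1.960 × 0.5216 = 1.0223.

1.022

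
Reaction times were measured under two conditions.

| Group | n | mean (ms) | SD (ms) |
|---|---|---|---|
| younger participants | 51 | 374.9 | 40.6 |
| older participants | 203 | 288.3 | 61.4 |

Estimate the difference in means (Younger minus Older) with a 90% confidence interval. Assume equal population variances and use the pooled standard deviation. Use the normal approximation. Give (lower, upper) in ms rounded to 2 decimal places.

s_p = √[((n₁−1)s₁² + (n₂−1)s₂²)/(n₁+n₂−2)] = √[(50·40.6² + 202·61.4²)/252] = 57.8706.
SE = 57.8706·√(1/51 + 1/203) = 9.0645.
With z* = 1.645, margin = 1.645 × 9.0645 = 14.9111.
x̄₁ − x̄₂ = 374.9 − 288.3 = 86.6000; interval 86.6000 ± 14.9111 = (71.69, 101.51).

(71.69, 101.51)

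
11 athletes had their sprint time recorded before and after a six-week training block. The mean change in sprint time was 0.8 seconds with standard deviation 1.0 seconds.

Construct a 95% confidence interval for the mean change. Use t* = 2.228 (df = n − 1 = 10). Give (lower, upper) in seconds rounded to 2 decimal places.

(0.13, 1.47)

Paired design: SE = s_d/√n = 1.0/√11 = 0.3015.
t* = 2.228; margin of error = 2.228 × 0.3015 = 0.6717.
0.8 ± 0.6717 → (0.13, 1.47).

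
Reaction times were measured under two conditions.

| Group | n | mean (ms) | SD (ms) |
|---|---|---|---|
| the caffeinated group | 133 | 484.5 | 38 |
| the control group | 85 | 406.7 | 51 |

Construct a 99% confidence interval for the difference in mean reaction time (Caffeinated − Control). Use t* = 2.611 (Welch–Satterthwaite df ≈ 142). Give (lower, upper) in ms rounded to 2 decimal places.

Standard errors of each mean: 38/√133 = 3.2950 and 51/√85 = 5.5317.
SE(x̄₁ − x̄₂) = √(3.2950² + 5.5317²) = 6.4387 for independent samples with unequal variances.
With t* = 2.611, the margin is 2.611 × 6.4387 = 16.8114.
x̄₁ − x̄₂ = 484.5 − 406.7 = 77.8000; the interval is 77.8000 ± 16.8114 = (60.99, 94.61).

(60.99, 94.61)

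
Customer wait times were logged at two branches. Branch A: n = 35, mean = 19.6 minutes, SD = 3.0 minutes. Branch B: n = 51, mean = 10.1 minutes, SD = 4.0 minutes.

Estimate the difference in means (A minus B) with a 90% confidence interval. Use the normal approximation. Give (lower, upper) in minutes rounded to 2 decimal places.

(8.26, 10.74)

Per-group SEs: s₁/√n₁ = 3.0/√35 = 0.5071, s₂/√n₂ = 4.0/√51 = 0.5601.
Unpooled SE of the difference: √(0.25715041 + 0.31371201) = 0.7556.
Margin of error = z* · SE = 1.645 × 0.7556 = 1.2430.
x̄₁ − x̄₂ = 19.6 − 10.1 = 9.5000.
CI: 9.5000 ± 1.2430 = (8.26, 10.74).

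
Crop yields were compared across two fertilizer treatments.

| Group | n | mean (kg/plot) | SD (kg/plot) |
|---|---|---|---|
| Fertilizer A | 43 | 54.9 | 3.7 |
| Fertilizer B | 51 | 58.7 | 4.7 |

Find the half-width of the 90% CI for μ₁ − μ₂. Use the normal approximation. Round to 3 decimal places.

Standard errors of each mean: 3.7/√43 = 0.5642 and 4.7/√51 = 0.6581.
SE(x̄₁ − x̄₂) = √(0.5642² + 0.6581²) = 0.8668 for independent samples with unequal variances.
With z* = 1.645, the margin is 1.645 × 0.8668 = 1.4259.

1.426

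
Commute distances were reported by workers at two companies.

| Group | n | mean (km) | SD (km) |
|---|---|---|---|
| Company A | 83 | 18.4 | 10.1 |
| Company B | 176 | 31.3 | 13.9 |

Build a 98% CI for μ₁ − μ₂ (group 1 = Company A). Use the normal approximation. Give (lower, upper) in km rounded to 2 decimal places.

SE₁ = s₁/√n₁ = 10.1/√83 = 1.1086; SE₂ = 13.9/√176 = 1.0478.
Independent samples, unequal variances: SE_diff = √(SE₁² + SE₂²) = √(1.22899396 + 1.09788484) = 1.5254.
z* = 2.326, so margin of error = 2.326 × 1.5254 = 3.5481.
Difference in means = 18.4 − 31.3 = -12.9000.
-12.9000 ± 3.5481 → (-16.45, -9.35).

(-16.45, -9.35)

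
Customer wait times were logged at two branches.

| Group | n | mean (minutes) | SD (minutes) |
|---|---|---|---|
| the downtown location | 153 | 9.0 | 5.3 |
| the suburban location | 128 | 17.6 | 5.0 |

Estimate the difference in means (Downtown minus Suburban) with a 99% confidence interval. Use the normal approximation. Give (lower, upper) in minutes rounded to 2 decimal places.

(-10.19, -7.01)

Standard errors of each mean: 5.3/√153 = 0.4285 and 5.0/√128 = 0.4419.
SE(x̄₁ − x̄₂) = √(0.4285² + 0.4419²) = 0.6155 for independent samples with unequal variances.
With z* = 2.576, the margin is 2.576 × 0.6155 = 1.5855.
x̄₁ − x̄₂ = 9.0 − 17.6 = -8.6000; the interval is -8.6000 ± 1.5855 = (-10.19, -7.01).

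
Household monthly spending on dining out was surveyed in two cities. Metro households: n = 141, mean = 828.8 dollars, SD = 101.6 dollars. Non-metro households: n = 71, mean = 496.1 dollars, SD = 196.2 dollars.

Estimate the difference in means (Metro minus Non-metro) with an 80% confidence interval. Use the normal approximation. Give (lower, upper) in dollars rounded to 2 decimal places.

SE₁ = s₁/√n₁ = 101.6/√141 = 8.5563; SE₂ = 196.2/√71 = 23.2847.
Independent samples, unequal variances: SE_diff = √(SE₁² + SE₂²) = √(73.21026969 + 542.17725409) = 24.8070.
z* = 1.282, so margin of error = 1.282 × 24.8070 = 31.8026.
Difference in means = 828.8 − 496.1 = 332.7000.
332.7000 ± 31.8026 → (300.90, 364.50).

(300.90, 364.50)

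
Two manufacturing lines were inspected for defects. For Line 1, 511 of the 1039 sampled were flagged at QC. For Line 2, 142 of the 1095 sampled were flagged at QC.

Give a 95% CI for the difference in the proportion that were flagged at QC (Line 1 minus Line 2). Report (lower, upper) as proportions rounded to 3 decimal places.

p̂₁ = 511/1039 = 0.4918 and p̂₂ = 142/1095 = 0.1297.
SE₁ = √(p̂₁(1−p̂₁)/n₁) = √(0.4918·0.5082/1039) = 0.01551; SE₂ = √(0.1297·0.8703/1095) = 0.01015.
Independent samples: SE of the difference = √(SE₁² + SE₂²) = √(0.0002405601 + 0.0001030225) = 0.01854.
z* for 95% confidence is 1.960, so the margin of error is 1.960 × 0.01854 = 0.03634.
Point estimate p̂₁ − p̂₂ = 0.4918 − 0.1297 = 0.3621.
0.3621 ± 0.03634 → (0.326, 0.398).

(0.326, 0.398)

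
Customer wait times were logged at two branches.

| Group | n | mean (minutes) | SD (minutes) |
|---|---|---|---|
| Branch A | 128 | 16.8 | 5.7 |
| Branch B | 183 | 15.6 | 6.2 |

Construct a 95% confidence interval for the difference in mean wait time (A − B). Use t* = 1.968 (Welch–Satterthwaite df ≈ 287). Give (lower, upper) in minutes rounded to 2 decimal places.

(-0.14, 2.54)

SE₁ = s₁/√n₁ = 5.7/√128 = 0.5038; SE₂ = 6.2/√183 = 0.4583.
Independent samples, unequal variances: SE_diff = √(SE₁² + SE₂²) = √(0.25381444 + 0.21003889) = 0.6811.
t* = 1.968, so margin of error = 1.968 × 0.6811 = 1.3404.
Difference in means = 16.8 − 15.6 = 1.2000.
1.2000 ± 1.3404 → (-0.14, 2.54).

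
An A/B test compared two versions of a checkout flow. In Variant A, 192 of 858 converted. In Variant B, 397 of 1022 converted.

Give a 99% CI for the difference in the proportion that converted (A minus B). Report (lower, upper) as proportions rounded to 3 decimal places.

Sample proportions: 192/858 = 0.2238, 397/1022 = 0.3885.
Each SE is √(p̂(1−p̂)/n): √(0.2238·0.7762/858) = 0.01423 and √(0.3885·0.6115/1022) = 0.01525.
SE(p̂₁ − p̂₂) = √(SE₁² + SE₂²) = √(0.0002024929 + 0.0002325625) = 0.02086, since the two samples are independent.
At 99% confidence z* = 2.576; margin = 2.576 × 0.02086 = 0.05374.
The difference is 0.2238 − 0.3885 = -0.1647, so the interval is -0.1647 ± 0.05374 = (-0.218, -0.111).

(-0.218, -0.111)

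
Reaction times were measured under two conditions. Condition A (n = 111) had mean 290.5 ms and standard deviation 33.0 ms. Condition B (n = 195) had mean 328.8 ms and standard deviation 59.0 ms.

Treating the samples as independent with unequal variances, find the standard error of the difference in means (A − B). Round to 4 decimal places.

Per-group SEs: s₁/√n₁ = 33.0/√111 = 3.1322, s₂/√n₂ = 59.0/√195 = 4.2251.
Unpooled SE of the difference: √(9.81067684 + 17.85147001) = 5.2595.

5.2595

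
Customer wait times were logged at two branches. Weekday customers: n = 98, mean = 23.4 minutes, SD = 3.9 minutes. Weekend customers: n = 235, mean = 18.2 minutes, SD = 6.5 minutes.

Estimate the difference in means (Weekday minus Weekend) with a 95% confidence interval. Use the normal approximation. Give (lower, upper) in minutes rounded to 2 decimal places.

(4.07, 6.33)

Per-group SEs: s₁/√n₁ = 3.9/√98 = 0.3940, s₂/√n₂ = 6.5/√235 = 0.4240.
Unpooled SE of the difference: √(0.155236 + 0.179776) = 0.5788.
Margin of error = z* · SE = 1.960 × 0.5788 = 1.1344.
x̄₁ − x̄₂ = 23.4 − 18.2 = 5.2000.
CI: 5.2000 ± 1.1344 = (4.07, 6.33).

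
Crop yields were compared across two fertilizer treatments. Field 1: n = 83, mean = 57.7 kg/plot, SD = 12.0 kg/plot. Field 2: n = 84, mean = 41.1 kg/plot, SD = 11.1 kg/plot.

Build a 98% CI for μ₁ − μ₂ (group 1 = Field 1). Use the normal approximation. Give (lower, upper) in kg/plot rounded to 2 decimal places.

(12.44, 20.76)

SE₁ = s₁/√n₁ = 12.0/√83 = 1.3172; SE₂ = 11.1/√84 = 1.2111.
Independent samples, unequal variances: SE_diff = √(SE₁² + SE₂²) = √(1.73501584 + 1.46676321) = 1.7894.
z* = 2.326, so margin of error = 2.326 × 1.7894 = 4.1621.
Difference in means = 57.7 − 41.1 = 16.6000.
16.6000 ± 4.1621 → (12.44, 20.76).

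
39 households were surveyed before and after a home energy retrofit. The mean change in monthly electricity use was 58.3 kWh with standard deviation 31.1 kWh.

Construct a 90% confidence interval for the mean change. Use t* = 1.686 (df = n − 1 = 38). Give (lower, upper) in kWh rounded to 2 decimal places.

(49.90, 66.70)

Paired design: SE = s_d/√n = 31.1/√39 = 4.9800.
t* = 1.686; margin of error = 1.686 × 4.9800 = 8.3963.
58.3 ± 8.3963 → (49.90, 66.70).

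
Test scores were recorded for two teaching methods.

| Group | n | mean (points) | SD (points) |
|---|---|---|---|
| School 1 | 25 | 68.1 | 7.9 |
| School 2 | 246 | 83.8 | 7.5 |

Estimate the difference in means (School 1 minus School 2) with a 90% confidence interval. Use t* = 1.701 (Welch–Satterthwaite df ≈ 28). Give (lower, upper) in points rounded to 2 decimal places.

Per-group SEs: s₁/√n₁ = 7.9/√25 = 1.5800, s₂/√n₂ = 7.5/√246 = 0.4782.
Unpooled SE of the difference: √(2.4964 + 0.22867524) = 1.6508.
Margin of error = t* · SE = 1.701 × 1.6508 = 2.8080.
x̄₁ − x̄₂ = 68.1 − 83.8 = -15.7000.
CI: -15.7000 ± 2.8080 = (-18.51, -12.89).

(-18.51, -12.89)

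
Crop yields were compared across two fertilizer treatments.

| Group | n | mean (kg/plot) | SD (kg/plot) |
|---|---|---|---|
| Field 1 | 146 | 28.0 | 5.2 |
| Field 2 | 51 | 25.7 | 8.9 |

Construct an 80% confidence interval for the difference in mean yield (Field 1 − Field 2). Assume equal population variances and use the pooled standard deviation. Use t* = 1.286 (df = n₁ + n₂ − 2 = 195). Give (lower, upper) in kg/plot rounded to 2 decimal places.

s_p = √[((n₁−1)s₁² + (n₂−1)s₂²)/(n₁+n₂−2)] = √[(145·5.2² + 50·8.9²)/195] = 6.3574.
SE = 6.3574·√(1/146 + 1/51) = 1.0341.
With t* = 1.286, margin = 1.286 × 1.0341 = 1.3299.
x̄₁ − x̄₂ = 28.0 − 25.7 = 2.3000; interval 2.3000 ± 1.3299 = (0.97, 3.63).

(0.97, 3.63)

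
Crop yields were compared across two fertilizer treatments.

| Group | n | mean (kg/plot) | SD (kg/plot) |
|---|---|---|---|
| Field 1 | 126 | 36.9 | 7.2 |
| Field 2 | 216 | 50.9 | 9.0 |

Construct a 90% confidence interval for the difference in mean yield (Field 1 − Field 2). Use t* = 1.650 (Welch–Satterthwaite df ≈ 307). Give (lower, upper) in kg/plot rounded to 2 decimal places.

(-15.46, -12.54)

Standard errors of each mean: 7.2/√126 = 0.6414 and 9.0/√216 = 0.6124.
SE(x̄₁ − x̄₂) = √(0.6414² + 0.6124²) = 0.8868 for independent samples with unequal variances.
With t* = 1.650, the margin is 1.650 × 0.8868 = 1.4632.
x̄₁ − x̄₂ = 36.9 − 50.9 = -14.0000; the interval is -14.0000 ± 1.4632 = (-15.46, -12.54).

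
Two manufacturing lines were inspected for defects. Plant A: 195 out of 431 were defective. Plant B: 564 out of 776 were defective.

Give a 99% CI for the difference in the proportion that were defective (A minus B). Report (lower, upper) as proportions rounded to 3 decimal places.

p̂₁ = 195/431 = 0.4524 and p̂₂ = 564/776 = 0.7268.
SE₁ = √(p̂₁(1−p̂₁)/n₁) = √(0.4524·0.5476/431) = 0.02397; SE₂ = √(0.7268·0.2732/776) = 0.01600.
Independent samples: SE of the difference = √(SE₁² + SE₂²) = √(0.0005745609 + 0.000256) = 0.02882.
z* for 99% confidence is 2.576, so the margin of error is 2.576 × 0.02882 = 0.07424.
Point estimate p̂₁ − p̂₂ = 0.4524 − 0.7268 = -0.2744.
-0.2744 ± 0.07424 → (-0.349, -0.200).

(-0.349, -0.200)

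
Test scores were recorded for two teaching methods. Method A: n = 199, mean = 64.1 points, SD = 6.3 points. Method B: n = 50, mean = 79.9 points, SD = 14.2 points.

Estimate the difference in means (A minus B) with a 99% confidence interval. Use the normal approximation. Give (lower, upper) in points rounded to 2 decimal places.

(-21.10, -10.50)

Standard errors of each mean: 6.3/√199 = 0.4466 and 14.2/√50 = 2.0082.
SE(x̄₁ − x̄₂) = √(0.4466² + 2.0082²) = 2.0573 for independent samples with unequal variances.
With z* = 2.576, the margin is 2.576 × 2.0573 = 5.2996.
x̄₁ − x̄₂ = 64.1 − 79.9 = -15.8000; the interval is -15.8000 ± 5.2996 = (-21.10, -10.50).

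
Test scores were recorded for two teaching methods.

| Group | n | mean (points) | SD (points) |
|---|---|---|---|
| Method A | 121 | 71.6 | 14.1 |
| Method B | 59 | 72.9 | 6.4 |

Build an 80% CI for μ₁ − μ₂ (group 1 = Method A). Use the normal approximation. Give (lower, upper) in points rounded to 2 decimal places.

(-3.26, 0.66)

Standard errors of each mean: 14.1/√121 = 1.2818 and 6.4/√59 = 0.8332.
SE(x̄₁ − x̄₂) = √(1.2818² + 0.8332²) = 1.5288 for independent samples with unequal variances.
With z* = 1.282, the margin is 1.282 × 1.5288 = 1.9599.
x̄₁ − x̄₂ = 71.6 − 72.9 = -1.3000; the interval is -1.3000 ± 1.9599 = (-3.26, 0.66).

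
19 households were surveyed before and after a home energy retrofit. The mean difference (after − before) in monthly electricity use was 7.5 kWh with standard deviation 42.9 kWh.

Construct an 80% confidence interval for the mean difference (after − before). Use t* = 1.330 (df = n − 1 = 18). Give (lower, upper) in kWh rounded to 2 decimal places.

This is a matched-pairs design, so SE = s_d/√n = 42.9/√19 = 9.8419.
Margin = 1.330 × 9.8419 = 13.0897; the interval is 7.5 ± 13.0897 = (-5.59, 20.59).

(-5.59, 20.59)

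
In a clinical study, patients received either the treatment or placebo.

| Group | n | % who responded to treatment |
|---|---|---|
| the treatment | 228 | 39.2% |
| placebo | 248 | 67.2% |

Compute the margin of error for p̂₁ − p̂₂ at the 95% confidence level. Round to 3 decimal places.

SE₁ = √(p̂₁(1−p̂₁)/n₁) = √(0.3920·0.6080/228) = 0.03233; SE₂ = √(0.6720·0.3280/248) = 0.02981.
Independent samples: SE of the difference = √(SE₁² + SE₂²) = √(0.0010452289 + 0.0008886361) = 0.04398.
z* for 95% confidence is 1.960, so the margin of error is 1.960 × 0.04398 = 0.08620.

0.086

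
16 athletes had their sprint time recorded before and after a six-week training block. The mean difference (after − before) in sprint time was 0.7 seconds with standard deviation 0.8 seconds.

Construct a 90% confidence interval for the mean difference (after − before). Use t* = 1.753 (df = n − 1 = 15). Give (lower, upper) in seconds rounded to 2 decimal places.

Paired design: SE = s_d/√n = 0.8/√16 = 0.2000.
t* = 1.753; margin of error = 1.753 × 0.2000 = 0.3506.
0.7 ± 0.3506 → (0.35, 1.05).

(0.35, 1.05)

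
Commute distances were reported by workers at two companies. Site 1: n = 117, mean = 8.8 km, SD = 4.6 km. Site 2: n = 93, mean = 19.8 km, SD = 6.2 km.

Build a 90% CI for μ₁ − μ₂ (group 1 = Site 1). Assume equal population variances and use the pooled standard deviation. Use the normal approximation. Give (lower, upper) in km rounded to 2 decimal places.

(-12.23, -9.77)

s_p = √[((n₁−1)s₁² + (n₂−1)s₂²)/(n₁+n₂−2)] = √[(116·4.6² + 92·6.2²)/208] = 5.3668.
SE = 5.3668·√(1/117 + 1/93) = 0.7456.
With z* = 1.645, margin = 1.645 × 0.7456 = 1.2265.
x̄₁ − x̄₂ = 8.8 − 19.8 = -11.0000; interval -11.0000 ± 1.2265 = (-12.23, -9.77).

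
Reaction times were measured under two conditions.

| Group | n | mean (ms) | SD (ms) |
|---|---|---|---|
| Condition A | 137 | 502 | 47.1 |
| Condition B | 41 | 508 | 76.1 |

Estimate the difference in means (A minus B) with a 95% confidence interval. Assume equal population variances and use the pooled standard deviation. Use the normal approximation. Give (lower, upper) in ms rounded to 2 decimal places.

(-25.21, 13.21)

s_p = √[((n₁−1)s₁² + (n₂−1)s₂²)/(n₁+n₂−2)] = √[(136·47.1² + 40·76.1²)/176] = 55.0492.
SE = 55.0492·√(1/137 + 1/41) = 9.7996.
With z* = 1.960, margin = 1.960 × 9.7996 = 19.2072.
x̄₁ − x̄₂ = 502 − 508 = -6.0000; interval -6.0000 ± 19.2072 = (-25.21, 13.21).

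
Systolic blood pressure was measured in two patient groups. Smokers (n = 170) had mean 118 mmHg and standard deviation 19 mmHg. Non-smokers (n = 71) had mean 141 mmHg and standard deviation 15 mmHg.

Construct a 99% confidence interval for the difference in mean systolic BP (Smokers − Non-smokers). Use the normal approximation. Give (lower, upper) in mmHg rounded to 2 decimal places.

SE₁ = s₁/√n₁ = 19/√170 = 1.4572; SE₂ = 15/√71 = 1.7802.
Independent samples, unequal variances: SE_diff = √(SE₁² + SE₂²) = √(2.12343184 + 3.16911204) = 2.3006.
z* = 2.576, so margin of error = 2.576 × 2.3006 = 5.9263.
Difference in means = 118 − 141 = -23.0000.
-23.0000 ± 5.9263 → (-28.93, -17.07).

(-28.93, -17.07)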